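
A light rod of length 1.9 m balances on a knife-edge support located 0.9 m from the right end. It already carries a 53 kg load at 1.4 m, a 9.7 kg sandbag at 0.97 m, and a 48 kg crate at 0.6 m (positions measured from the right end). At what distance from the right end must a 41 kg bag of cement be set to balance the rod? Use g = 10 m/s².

x ≈ 0.588 m from the right end

Choose the knife-edge support (at 0.9 m from the right end) as the axis so the support reaction has zero arm there.
Load: 53 × 10 = 530 N down at 1.4 m → arm 0.5 m, τ = 530 × 0.5 = 265 N·m counterclockwise.
Sandbag: 9.7 × 10 = 97 N down at 0.97 m → arm 0.07 m, τ = 97 × 0.07 = 6.79 N·m counterclockwise.
Crate: 48 × 10 = 480 N down at 0.6 m → arm 0.3 m, τ = 480 × 0.3 = 144 N·m clockwise.
Net moment of existing loads = 127.8 N·m counterclockwise.
The bag of cement weighs 41 × 10 = 410 N and must supply an equal clockwise moment, so its lever arm about the knife-edge support is 127.8 / 410 = 0.312 m.
That puts it at 0.9 − 0.312 = 0.588 m from the right end.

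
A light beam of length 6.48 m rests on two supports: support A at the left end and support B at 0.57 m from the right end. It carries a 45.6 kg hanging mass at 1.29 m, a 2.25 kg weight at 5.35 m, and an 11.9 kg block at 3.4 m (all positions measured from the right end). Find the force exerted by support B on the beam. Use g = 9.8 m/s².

Choose support A as the axis so its reaction then has zero moment arm.
Hanging mass: 45.6 × 9.8 = 446.9 N down at 1.29 m → arm 5.19 m, τ = 446.9 × 5.19 = 2319 N·m clockwise.
Weight: 2.25 × 9.8 = 22.05 N down at 5.35 m → arm 1.13 m, τ = 22.05 × 1.13 = 24.92 N·m clockwise.
Block: 11.9 × 9.8 = 116.6 N down at 3.4 m → arm 3.08 m, τ = 116.6 × 3.08 = 359.1 N·m clockwise.
Net load moment about support A = 2703 N·m clockwise.
Reaction R at support B is upward at 0.57 m, arm 5.91 m → moment R × 5.91 counterclockwise.
Setting net torque to zero: R × 5.91 = 2703 → R = 457 N.

R_B ≈ 457 N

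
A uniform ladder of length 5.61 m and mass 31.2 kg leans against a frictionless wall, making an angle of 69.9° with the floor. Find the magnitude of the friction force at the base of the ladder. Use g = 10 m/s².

f ≈ 57.1 N

Choose the foot of the ladder as the axis so the floor normal and friction both act there and drop out.
Ladder weight 31.2×10 = 312 N acts at 2.805 m along the ladder; its horizontal arm is 2.805·cos69.9° = 0.964 m → τ = 300.8 N·m clockwise.
Wall normal N acts horizontally at the top; its moment arm is the height L sinθ = 5.61·sin69.9° = 5.268 m, counterclockwise.
Setting net torque to zero: N × 5.268 = 300.8 → N = 57.1 N.
ΣFx = 0: friction at the foot balances the wall's push, so f = N_wall = 57.1 N.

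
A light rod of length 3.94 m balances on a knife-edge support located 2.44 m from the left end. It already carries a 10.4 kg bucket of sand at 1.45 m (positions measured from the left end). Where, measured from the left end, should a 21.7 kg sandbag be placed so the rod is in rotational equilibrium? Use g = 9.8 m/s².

Taking torques about the knife-edge support (at 2.44 m from the left end):
Bucket of sand: 10.4 × 9.8 = 101.9 N down at 1.45 m → arm 0.99 m, τ = 101.9 × 0.99 = 100.9 N·m counterclockwise.
Net moment of existing loads = 100.9 N·m counterclockwise.
The sandbag weighs 21.7 × 9.8 = 212.7 N and must supply an equal clockwise moment, so its lever arm about the knife-edge support is 100.9 / 212.7 = 0.474 m.
That puts it at 2.44 + 0.474 = 2.91 m from the left end.

x ≈ 2.91 m from the left end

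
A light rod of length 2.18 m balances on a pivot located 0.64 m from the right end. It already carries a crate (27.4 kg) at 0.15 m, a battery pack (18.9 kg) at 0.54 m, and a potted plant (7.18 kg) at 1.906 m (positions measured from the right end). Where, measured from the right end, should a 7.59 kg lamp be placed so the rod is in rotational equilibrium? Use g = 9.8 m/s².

Taking torques about the pivot (at 0.64 m from the right end):
Crate: 27.4 × 9.8 = 268.5 N down at 0.15 m → arm 0.49 m, τ = 268.5 × 0.49 = 131.6 N·m clockwise.
Battery pack: 18.9 × 9.8 = 185.2 N down at 0.54 m → arm 0.1 m, τ = 185.2 × 0.1 = 18.52 N·m clockwise.
Potted plant: 7.18 × 9.8 = 70.36 N down at 1.906 m → arm 1.266 m, τ = 70.36 × 1.266 = 89.08 N·m counterclockwise.
Net moment of existing loads = 61.04 N·m clockwise.
The lamp weighs 7.59 × 9.8 = 74.38 N and must supply an equal counterclockwise moment, so its lever arm about the pivot is 61.04 / 74.38 = 0.821 m.
That puts it at 0.64 + 0.821 = 1.46 m from the right end.

x ≈ 1.46 m from the right end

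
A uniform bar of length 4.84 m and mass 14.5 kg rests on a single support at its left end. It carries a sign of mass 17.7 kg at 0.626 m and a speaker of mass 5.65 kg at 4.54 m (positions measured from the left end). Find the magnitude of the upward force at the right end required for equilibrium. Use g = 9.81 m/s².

F ≈ 146 N

Sum moments about the left end (the unknown pivot reaction has zero arm there).
Beam weight: 14.5 × 9.81 = 142.2 N down at 2.42 m → arm 2.42 m, τ = 142.2 × 2.42 = 344.1 N·m clockwise.
Sign: 17.7 × 9.81 = 173.6 N down at 0.626 m → arm 0.626 m, τ = 173.6 × 0.626 = 108.7 N·m clockwise.
Speaker: 5.65 × 9.81 = 55.43 N down at 4.54 m → arm 4.54 m, τ = 55.43 × 4.54 = 251.7 N·m clockwise.
Net moment of the loads = 704.5 N·m clockwise.
The upward force F acts at the right end, arm 4.84 m, giving F × 4.84 counterclockwise.
For rotational equilibrium, F × 4.84 = 704.5, so F = 704.5 / 4.84 = 146 N.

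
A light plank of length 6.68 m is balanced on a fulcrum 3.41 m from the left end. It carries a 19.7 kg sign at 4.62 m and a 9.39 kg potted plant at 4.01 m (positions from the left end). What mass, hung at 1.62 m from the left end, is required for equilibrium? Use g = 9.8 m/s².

m ≈ 16.5 kg

Taking torques about the fulcrum (at 3.41 m from the left end):
Sign: 19.7 × 9.8 = 193.1 N down at 4.62 m → arm 1.21 m, τ = 193.1 × 1.21 = 233.7 N·m clockwise.
Potted plant: 9.39 × 9.8 = 92.02 N down at 4.01 m → arm 0.6 m, τ = 92.02 × 0.6 = 55.21 N·m clockwise.
Net moment of known loads = 288.9 N·m clockwise.
An unknown mass m at 1.62 m has arm 1.79 m; its moment is m·g·1.79 counterclockwise.
For rotational equilibrium, m × 9.8 × 1.79 = 288.9, so m = 288.9 / (9.8 × 1.79) = 16.5 kg.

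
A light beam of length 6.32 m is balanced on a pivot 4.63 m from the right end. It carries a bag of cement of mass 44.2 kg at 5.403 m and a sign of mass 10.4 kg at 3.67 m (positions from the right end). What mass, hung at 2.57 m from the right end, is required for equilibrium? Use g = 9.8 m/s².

m ≈ 11.7 kg

Taking torques about the pivot (at 4.63 m from the right end):
Bag of cement: 44.2 × 9.8 = 433.2 N down at 5.403 m → arm 0.773 m, τ = 433.2 × 0.773 = 334.9 N·m counterclockwise.
Sign: 10.4 × 9.8 = 101.9 N down at 3.67 m → arm 0.96 m, τ = 101.9 × 0.96 = 97.82 N·m clockwise.
Net moment of known loads = 237.1 N·m counterclockwise.
An unknown mass m at 2.57 m has arm 2.06 m; its moment is m·g·2.06 clockwise.
Balancing moments: m × 9.8 × 2.06 = 237.1, giving m = 237.1 / (9.8 × 2.06) = 11.7 kg.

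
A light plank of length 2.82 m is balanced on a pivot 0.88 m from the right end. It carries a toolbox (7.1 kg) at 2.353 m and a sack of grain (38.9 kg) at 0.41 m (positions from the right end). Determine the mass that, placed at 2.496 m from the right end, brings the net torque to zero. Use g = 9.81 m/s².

About the pivot (at 0.88 m from the right end):
Toolbox: 7.1 × 9.81 = 69.65 N down at 2.353 m → arm 1.473 m, τ = 69.65 × 1.473 = 102.6 N·m counterclockwise.
Sack of grain: 38.9 × 9.81 = 381.6 N down at 0.41 m → arm 0.47 m, τ = 381.6 × 0.47 = 179.4 N·m clockwise.
Net moment of known loads = 76.8 N·m clockwise.
An unknown mass m at 2.496 m has arm 1.616 m; its moment is m·g·1.616 counterclockwise.
Setting net torque to zero: m × 9.81 × 1.616 = 76.8 → m = 76.8 / (9.81 × 1.616) = 4.84 kg.

m ≈ 4.84 kg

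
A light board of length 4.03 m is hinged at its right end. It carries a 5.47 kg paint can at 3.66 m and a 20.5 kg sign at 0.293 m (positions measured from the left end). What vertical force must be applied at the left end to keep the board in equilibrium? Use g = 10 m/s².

Choose the right end as the axis so the unknown pivot reaction has zero arm there.
Paint can: 5.47 × 10 = 54.7 N down at 3.66 m → arm 0.37 m, τ = 54.7 × 0.37 = 20.24 N·m counterclockwise.
Sign: 20.5 × 10 = 205 N down at 0.293 m → arm 3.737 m, τ = 205 × 3.737 = 766.1 N·m counterclockwise.
Net moment of the loads = 786.3 N·m counterclockwise.
The upward force F acts at the left end, arm 4.03 m, giving F × 4.03 clockwise.
Setting net torque to zero: F × 4.03 = 786.3 → F = 786.3 / 4.03 = 195 N.

F ≈ 195 N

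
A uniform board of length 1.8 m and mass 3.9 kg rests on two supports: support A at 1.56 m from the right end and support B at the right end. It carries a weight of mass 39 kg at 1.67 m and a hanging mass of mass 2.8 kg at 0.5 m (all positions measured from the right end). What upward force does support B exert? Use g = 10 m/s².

Choose support A as the axis so its reaction then has zero moment arm.
Beam weight: 3.9 × 10 = 39 N down at 0.9 m → arm 0.66 m, τ = 39 × 0.66 = 25.74 N·m clockwise.
Weight: 39 × 10 = 390 N down at 1.67 m → arm 0.11 m, τ = 390 × 0.11 = 42.9 N·m counterclockwise.
Hanging mass: 2.8 × 10 = 28 N down at 0.5 m → arm 1.06 m, τ = 28 × 1.06 = 29.68 N·m clockwise.
Net load moment about support A = 12.52 N·m clockwise.
Reaction R at support B is upward at 0 m, arm 1.56 m → moment R × 1.56 counterclockwise.
Στ = 0 ⇒ R × 1.56 = 12.52 ⇒ R = 8.03 N.

R_B ≈ 8.03 N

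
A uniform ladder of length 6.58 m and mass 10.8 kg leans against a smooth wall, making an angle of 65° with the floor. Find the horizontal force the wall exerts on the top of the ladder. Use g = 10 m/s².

N_wall ≈ 25.2 N

Choose the foot of the ladder as the axis so the floor normal and friction both act there and drop out.
Ladder weight 10.8×10 = 108 N acts at 3.29 m along the ladder; its horizontal arm is 3.29·cos65° = 1.39 m → τ = 150.1 N·m clockwise.
Wall normal N acts horizontally at the top; its moment arm is the height L sinθ = 6.58·sin65° = 5.964 m, counterclockwise.
Setting net torque to zero: N × 5.964 = 150.1 → N = 25.2 N.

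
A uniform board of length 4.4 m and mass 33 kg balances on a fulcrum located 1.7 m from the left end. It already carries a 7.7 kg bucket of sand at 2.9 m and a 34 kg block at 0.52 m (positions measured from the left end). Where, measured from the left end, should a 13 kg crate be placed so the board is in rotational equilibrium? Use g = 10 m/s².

x ≈ 2.81 m from the left end

Take moments about the fulcrum (at 1.7 m from the left end).
Beam weight: 33 × 10 = 330 N down at 2.2 m → arm 0.5 m, τ = 330 × 0.5 = 165 N·m clockwise.
Bucket of sand: 7.7 × 10 = 77 N down at 2.9 m → arm 1.2 m, τ = 77 × 1.2 = 92.4 N·m clockwise.
Block: 34 × 10 = 340 N down at 0.52 m → arm 1.18 m, τ = 340 × 1.18 = 401.2 N·m counterclockwise.
Net moment of existing loads = 143.8 N·m counterclockwise.
The crate weighs 13 × 10 = 130 N and must supply an equal clockwise moment, so its lever arm about the fulcrum is 143.8 / 130 = 1.11 m.
That puts it at 1.7 + 1.11 = 2.81 m from the left end.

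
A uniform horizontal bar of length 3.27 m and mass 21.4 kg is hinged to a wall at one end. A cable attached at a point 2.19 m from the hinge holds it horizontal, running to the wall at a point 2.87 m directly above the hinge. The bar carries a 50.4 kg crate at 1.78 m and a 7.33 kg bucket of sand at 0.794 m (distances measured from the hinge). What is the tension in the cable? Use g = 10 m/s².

Choose the hinge as the axis so the unknown hinge reaction has zero arm there.
Beam weight: 21.4 × 10 = 214 N down at 1.635 m → arm 1.635 m, τ = 214 × 1.635 = 349.9 N·m clockwise.
Crate: 50.4 × 10 = 504 N down at 1.78 m → arm 1.78 m, τ = 504 × 1.78 = 897.1 N·m clockwise.
Bucket of sand: 7.33 × 10 = 73.3 N down at 0.794 m → arm 0.794 m, τ = 73.3 × 0.794 = 58.2 N·m clockwise.
Total clockwise load moment = 1305 N·m.
The cable tension T acts at 2.19 m; only its component perpendicular to the bar, T sinθ, produces torque. sinθ = h/√(h²+d²) = 2.87/√(2.87²+2.19²) = 0.795.
Στ = 0 ⇒ T × 2.19 × 0.795 = 1305 ⇒ T = 1305 / 1.741 = 750 N.

T ≈ 750 N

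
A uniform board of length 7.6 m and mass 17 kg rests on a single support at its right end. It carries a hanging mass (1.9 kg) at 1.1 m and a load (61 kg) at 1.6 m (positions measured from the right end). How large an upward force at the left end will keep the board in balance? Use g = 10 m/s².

F ≈ 216 N

Sum moments about the right end (the unknown pivot reaction has zero arm there).
Beam weight: 17 × 10 = 170 N down at 3.8 m → arm 3.8 m, τ = 170 × 3.8 = 646 N·m counterclockwise.
Hanging mass: 1.9 × 10 = 19 N down at 1.1 m → arm 1.1 m, τ = 19 × 1.1 = 20.9 N·m counterclockwise.
Load: 61 × 10 = 610 N down at 1.6 m → arm 1.6 m, τ = 610 × 1.6 = 976 N·m counterclockwise.
Net moment of the loads = 1643 N·m counterclockwise.
The upward force F acts at the left end, arm 7.6 m, giving F × 7.6 clockwise.
Setting net torque to zero: F × 7.6 = 1643 → F = 1643 / 7.6 = 216 N.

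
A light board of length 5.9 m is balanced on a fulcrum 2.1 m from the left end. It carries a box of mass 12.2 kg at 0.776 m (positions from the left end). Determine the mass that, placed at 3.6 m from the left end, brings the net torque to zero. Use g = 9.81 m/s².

About the fulcrum (at 2.1 m from the left end):
Box: 12.2 × 9.81 = 119.7 N down at 0.776 m → arm 1.324 m, τ = 119.7 × 1.324 = 158.5 N·m counterclockwise.
Net moment of known loads = 158.5 N·m counterclockwise.
An unknown mass m at 3.6 m has arm 1.5 m; its moment is m·g·1.5 clockwise.
Setting net torque to zero: m × 9.81 × 1.5 = 158.5 → m = 158.5 / (9.81 × 1.5) = 10.8 kg.

m ≈ 10.8 kg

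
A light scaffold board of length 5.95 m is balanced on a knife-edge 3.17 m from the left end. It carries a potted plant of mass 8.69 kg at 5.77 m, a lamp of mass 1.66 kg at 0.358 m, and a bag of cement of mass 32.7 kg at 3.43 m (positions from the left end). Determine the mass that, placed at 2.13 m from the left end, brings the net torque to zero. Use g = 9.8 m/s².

m ≈ 25.4 kg

About the knife-edge (at 3.17 m from the left end):
Potted plant: 8.69 × 9.8 = 85.16 N down at 5.77 m → arm 2.6 m, τ = 85.16 × 2.6 = 221.4 N·m clockwise.
Lamp: 1.66 × 9.8 = 16.27 N down at 0.358 m → arm 2.812 m, τ = 16.27 × 2.812 = 45.75 N·m counterclockwise.
Bag of cement: 32.7 × 9.8 = 320.5 N down at 3.43 m → arm 0.26 m, τ = 320.5 × 0.26 = 83.33 N·m clockwise.
Net moment of known loads = 259 N·m clockwise.
An unknown mass m at 2.13 m has arm 1.04 m; its moment is m·g·1.04 counterclockwise.
Στ = 0 ⇒ m × 9.8 × 1.04 = 259 ⇒ m = 259 / (9.8 × 1.04) = 25.4 kg.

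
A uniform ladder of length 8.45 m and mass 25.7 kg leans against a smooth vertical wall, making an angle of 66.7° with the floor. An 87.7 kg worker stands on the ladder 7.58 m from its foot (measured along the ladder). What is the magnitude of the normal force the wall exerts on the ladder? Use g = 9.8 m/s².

N_wall ≈ 386 N

Taking torques about the foot of the ladder:
Ladder weight 25.7×9.8 = 251.9 N acts at 4.225 m along the ladder; its horizontal arm is 4.225·cos66.7° = 1.671 m → τ = 420.9 N·m clockwise.
Worker: 87.7×9.8 = 859.5 N at 7.58 m → arm 2.998 m → τ = 2577 N·m clockwise.
Wall normal N acts horizontally at the top; its moment arm is the height L sinθ = 8.45·sin66.7° = 7.761 m, counterclockwise.
For rotational equilibrium, N × 7.761 = 2998, so N = 386 N.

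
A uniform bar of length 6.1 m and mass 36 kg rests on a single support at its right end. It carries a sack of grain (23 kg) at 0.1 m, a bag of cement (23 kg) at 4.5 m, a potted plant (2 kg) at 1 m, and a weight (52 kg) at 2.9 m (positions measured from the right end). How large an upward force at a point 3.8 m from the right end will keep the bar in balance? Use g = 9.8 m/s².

F ≈ 950 N

Sum moments about the right end (the unknown pivot reaction has zero arm there).
Beam weight: 36 × 9.8 = 352.8 N down at 3.05 m → arm 3.05 m, τ = 352.8 × 3.05 = 1076 N·m counterclockwise.
Sack of grain: 23 × 9.8 = 225.4 N down at 0.1 m → arm 0.1 m, τ = 225.4 × 0.1 = 22.54 N·m counterclockwise.
Bag of cement: 23 × 9.8 = 225.4 N down at 4.5 m → arm 4.5 m, τ = 225.4 × 4.5 = 1014 N·m counterclockwise.
Potted plant: 2 × 9.8 = 19.6 N down at 1 m → arm 1 m, τ = 19.6 × 1 = 19.6 N·m counterclockwise.
Weight: 52 × 9.8 = 509.6 N down at 2.9 m → arm 2.9 m, τ = 509.6 × 2.9 = 1478 N·m counterclockwise.
Net moment of the loads = 3610 N·m counterclockwise.
The upward force F acts at a point 3.8 m from the right end, arm 3.8 m, giving F × 3.8 clockwise.
For rotational equilibrium, F × 3.8 = 3610, so F = 3610 / 3.8 = 950 N.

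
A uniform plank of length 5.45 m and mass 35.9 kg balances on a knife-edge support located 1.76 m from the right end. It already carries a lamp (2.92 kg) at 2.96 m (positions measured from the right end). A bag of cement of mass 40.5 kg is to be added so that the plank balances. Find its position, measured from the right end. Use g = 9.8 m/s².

Taking torques about the knife-edge support (at 1.76 m from the right end):
Beam weight: 35.9 × 9.8 = 351.8 N down at 2.725 m → arm 0.965 m, τ = 351.8 × 0.965 = 339.5 N·m counterclockwise.
Lamp: 2.92 × 9.8 = 28.62 N down at 2.96 m → arm 1.2 m, τ = 28.62 × 1.2 = 34.34 N·m counterclockwise.
Net moment of existing loads = 373.8 N·m counterclockwise.
The bag of cement weighs 40.5 × 9.8 = 396.9 N and must supply an equal clockwise moment, so its lever arm about the knife-edge support is 373.8 / 396.9 = 0.942 m.
That puts it at 1.76 − 0.942 = 0.818 m from the right end.

x ≈ 0.818 m from the right end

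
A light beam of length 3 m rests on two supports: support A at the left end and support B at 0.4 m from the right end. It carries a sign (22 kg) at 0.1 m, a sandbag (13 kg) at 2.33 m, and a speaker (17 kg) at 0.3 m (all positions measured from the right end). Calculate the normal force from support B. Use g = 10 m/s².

About support A:
Sign: 22 × 10 = 220 N down at 0.1 m → arm 2.9 m, τ = 220 × 2.9 = 638 N·m clockwise.
Sandbag: 13 × 10 = 130 N down at 2.33 m → arm 0.67 m, τ = 130 × 0.67 = 87.1 N·m clockwise.
Speaker: 17 × 10 = 170 N down at 0.3 m → arm 2.7 m, τ = 170 × 2.7 = 459 N·m clockwise.
Net load moment about support A = 1184 N·m clockwise.
Reaction R at support B is upward at 0.4 m, arm 2.6 m → moment R × 2.6 counterclockwise.
Setting net torque to zero: R × 2.6 = 1184 → R = 455 N.

R_B ≈ 455 N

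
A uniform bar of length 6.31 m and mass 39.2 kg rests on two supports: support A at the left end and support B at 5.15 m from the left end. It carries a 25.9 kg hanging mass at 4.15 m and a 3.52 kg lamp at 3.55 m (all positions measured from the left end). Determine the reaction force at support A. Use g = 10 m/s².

R_A ≈ 213 N

Taking torques about support B:
Beam weight: 39.2 × 10 = 392 N down at 3.155 m → arm 1.995 m, τ = 392 × 1.995 = 782 N·m counterclockwise.
Hanging mass: 25.9 × 10 = 259 N down at 4.15 m → arm 1 m, τ = 259 × 1 = 259 N·m counterclockwise.
Lamp: 3.52 × 10 = 35.2 N down at 3.55 m → arm 1.6 m, τ = 35.2 × 1.6 = 56.32 N·m counterclockwise.
Net load moment about support B = 1097 N·m counterclockwise.
Reaction R at support A is upward at 0 m, arm 5.15 m → moment R × 5.15 clockwise.
Balancing moments: R × 5.15 = 1097, giving R = 213 N.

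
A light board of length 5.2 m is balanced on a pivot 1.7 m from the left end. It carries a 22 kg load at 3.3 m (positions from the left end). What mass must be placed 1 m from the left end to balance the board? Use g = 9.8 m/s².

Sum moments about the pivot (at 1.7 m from the left end) (the support reaction has zero arm there).
Load: 22 × 9.8 = 215.6 N down at 3.3 m → arm 1.6 m, τ = 215.6 × 1.6 = 345 N·m clockwise.
Net moment of known loads = 345 N·m clockwise.
An unknown mass m at 1 m has arm 0.7 m; its moment is m·g·0.7 counterclockwise.
Balancing moments: m × 9.8 × 0.7 = 345, giving m = 345 / (9.8 × 0.7) = 50.3 kg.

m ≈ 50.3 kg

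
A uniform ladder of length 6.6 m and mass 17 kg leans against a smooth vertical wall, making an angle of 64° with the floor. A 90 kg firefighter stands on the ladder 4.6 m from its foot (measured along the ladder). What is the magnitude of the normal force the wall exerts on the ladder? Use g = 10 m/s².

N_wall ≈ 347 N

Sum moments about the foot of the ladder (the floor normal and friction both act there and drop out).
Ladder weight 17×10 = 170 N acts at 3.3 m along the ladder; its horizontal arm is 3.3·cos64° = 1.447 m → τ = 246 N·m clockwise.
Firefighter: 90×10 = 900 N at 4.6 m → arm 2.017 m → τ = 1815 N·m clockwise.
Wall normal N acts horizontally at the top; its moment arm is the height L sinθ = 6.6·sin64° = 5.932 m, counterclockwise.
For rotational equilibrium, N × 5.932 = 2061, so N = 347 N.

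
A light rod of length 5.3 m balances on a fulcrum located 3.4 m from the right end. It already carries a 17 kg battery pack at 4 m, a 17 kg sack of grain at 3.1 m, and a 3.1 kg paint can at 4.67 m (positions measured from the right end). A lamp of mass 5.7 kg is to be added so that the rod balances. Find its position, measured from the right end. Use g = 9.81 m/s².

Sum moments about the fulcrum (at 3.4 m from the right end) (the support reaction has zero arm there).
Battery pack: 17 × 9.81 = 166.8 N down at 4 m → arm 0.6 m, τ = 166.8 × 0.6 = 100.1 N·m counterclockwise.
Sack of grain: 17 × 9.81 = 166.8 N down at 3.1 m → arm 0.3 m, τ = 166.8 × 0.3 = 50.04 N·m clockwise.
Paint can: 3.1 × 9.81 = 30.41 N down at 4.67 m → arm 1.27 m, τ = 30.41 × 1.27 = 38.62 N·m counterclockwise.
Net moment of existing loads = 88.68 N·m counterclockwise.
The lamp weighs 5.7 × 9.81 = 55.92 N and must supply an equal clockwise moment, so its lever arm about the fulcrum is 88.68 / 55.92 = 1.59 m.
That puts it at 3.4 − 1.59 = 1.81 m from the right end.

x ≈ 1.81 m from the right end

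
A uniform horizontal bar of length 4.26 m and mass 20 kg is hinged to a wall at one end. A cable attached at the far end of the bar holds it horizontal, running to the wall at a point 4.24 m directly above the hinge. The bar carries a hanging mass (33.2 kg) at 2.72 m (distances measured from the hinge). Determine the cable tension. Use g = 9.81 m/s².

Sum moments about the hinge (the unknown hinge reaction has zero arm there).
Beam weight: 20 × 9.81 = 196.2 N down at 2.13 m → arm 2.13 m, τ = 196.2 × 2.13 = 417.9 N·m clockwise.
Hanging mass: 33.2 × 9.81 = 325.7 N down at 2.72 m → arm 2.72 m, τ = 325.7 × 2.72 = 885.9 N·m clockwise.
Total clockwise load moment = 1304 N·m.
The cable tension T acts at 4.26 m; only its component perpendicular to the bar, T sinθ, produces torque. sinθ = h/√(h²+d²) = 4.24/√(4.24²+4.26²) = 0.7054.
For rotational equilibrium, T × 4.26 × 0.7054 = 1304, so T = 1304 / 3.005 = 434 N.

T ≈ 434 N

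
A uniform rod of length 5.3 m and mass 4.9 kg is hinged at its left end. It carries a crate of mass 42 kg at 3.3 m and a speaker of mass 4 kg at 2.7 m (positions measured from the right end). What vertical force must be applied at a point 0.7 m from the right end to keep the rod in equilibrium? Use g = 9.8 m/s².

F ≈ 229 N

Sum moments about the left end (the unknown pivot reaction has zero arm there).
Beam weight: 4.9 × 9.8 = 48.02 N down at 2.65 m → arm 2.65 m, τ = 48.02 × 2.65 = 127.3 N·m clockwise.
Crate: 42 × 9.8 = 411.6 N down at 3.3 m → arm 2 m, τ = 411.6 × 2 = 823.2 N·m clockwise.
Speaker: 4 × 9.8 = 39.2 N down at 2.7 m → arm 2.6 m, τ = 39.2 × 2.6 = 101.9 N·m clockwise.
Net moment of the loads = 1052 N·m clockwise.
The upward force F acts at a point 0.7 m from the right end, arm 4.6 m, giving F × 4.6 counterclockwise.
Setting net torque to zero: F × 4.6 = 1052 → F = 1052 / 4.6 = 229 N.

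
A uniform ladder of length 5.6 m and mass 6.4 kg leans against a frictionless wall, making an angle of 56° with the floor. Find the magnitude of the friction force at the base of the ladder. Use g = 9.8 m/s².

f ≈ 21.2 N

Take moments about the foot of the ladder.
Ladder weight 6.4×9.8 = 62.72 N acts at 2.8 m along the ladder; its horizontal arm is 2.8·cos56° = 1.566 m → τ = 98.22 N·m clockwise.
Wall normal N acts horizontally at the top; its moment arm is the height L sinθ = 5.6·sin56° = 4.643 m, counterclockwise.
Στ = 0 ⇒ N × 4.643 = 98.22 ⇒ N = 21.2 N.
ΣFx = 0: friction at the foot balances the wall's push, so f = N_wall = 21.2 N.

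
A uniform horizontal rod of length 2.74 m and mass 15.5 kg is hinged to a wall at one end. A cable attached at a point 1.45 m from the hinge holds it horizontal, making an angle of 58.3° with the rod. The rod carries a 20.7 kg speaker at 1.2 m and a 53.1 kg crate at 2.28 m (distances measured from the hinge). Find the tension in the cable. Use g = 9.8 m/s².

About the hinge:
Beam weight: 15.5 × 9.8 = 151.9 N down at 1.37 m → arm 1.37 m, τ = 151.9 × 1.37 = 208.1 N·m clockwise.
Speaker: 20.7 × 9.8 = 202.9 N down at 1.2 m → arm 1.2 m, τ = 202.9 × 1.2 = 243.5 N·m clockwise.
Crate: 53.1 × 9.8 = 520.4 N down at 2.28 m → arm 2.28 m, τ = 520.4 × 2.28 = 1187 N·m clockwise.
Total clockwise load moment = 1639 N·m.
The cable tension T acts at 1.45 m; only its component perpendicular to the rod, T sinθ, produces torque. sin 58.3° = 0.8508.
Balancing moments: T × 1.45 × 0.8508 = 1639, giving T = 1639 / 1.234 = 1330 N.

T ≈ 1330 N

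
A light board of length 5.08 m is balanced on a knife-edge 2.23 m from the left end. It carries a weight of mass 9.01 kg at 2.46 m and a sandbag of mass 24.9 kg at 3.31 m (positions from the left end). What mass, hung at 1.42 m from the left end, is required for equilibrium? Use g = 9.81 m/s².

m ≈ 35.8 kg

Taking torques about the knife-edge (at 2.23 m from the left end):
Weight: 9.01 × 9.81 = 88.39 N down at 2.46 m → arm 0.23 m, τ = 88.39 × 0.23 = 20.33 N·m clockwise.
Sandbag: 24.9 × 9.81 = 244.3 N down at 3.31 m → arm 1.08 m, τ = 244.3 × 1.08 = 263.8 N·m clockwise.
Net moment of known loads = 284.1 N·m clockwise.
An unknown mass m at 1.42 m has arm 0.81 m; its moment is m·g·0.81 counterclockwise.
For rotational equilibrium, m × 9.81 × 0.81 = 284.1, so m = 284.1 / (9.81 × 0.81) = 35.8 kg.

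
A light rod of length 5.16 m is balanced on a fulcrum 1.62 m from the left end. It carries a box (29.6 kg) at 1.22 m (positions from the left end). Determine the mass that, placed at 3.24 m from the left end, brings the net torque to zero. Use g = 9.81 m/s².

Choose the fulcrum (at 1.62 m from the left end) as the axis so the support reaction has zero arm there.
Box: 29.6 × 9.81 = 290.4 N down at 1.22 m → arm 0.4 m, τ = 290.4 × 0.4 = 116.2 N·m counterclockwise.
Net moment of known loads = 116.2 N·m counterclockwise.
An unknown mass m at 3.24 m has arm 1.62 m; its moment is m·g·1.62 clockwise.
Setting net torque to zero: m × 9.81 × 1.62 = 116.2 → m = 116.2 / (9.81 × 1.62) = 7.31 kg.

m ≈ 7.31 kg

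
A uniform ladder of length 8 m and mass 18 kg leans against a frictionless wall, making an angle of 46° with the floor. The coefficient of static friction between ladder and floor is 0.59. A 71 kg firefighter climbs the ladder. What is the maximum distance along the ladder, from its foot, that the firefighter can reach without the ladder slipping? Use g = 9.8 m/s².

About the foot of the ladder:
Ladder weight 18×9.8 = 176.4 N acts at 4 m along the ladder; its horizontal arm is 4·cos46° = 2.779 m → τ = 490.2 N·m clockwise.
Firefighter weight 71×9.8 = 695.8 N at distance d → arm d·cos46° → τ = 695.8·d·0.6947 clockwise.
Wall normal N at the top has arm L sinθ = 5.755 m counterclockwise, so Στ = 0 gives N·5.755 = 490.2 + 483.4·d.
ΣFy = 0 ⇒ N_floor = 872.2 N, so the maximum friction is μ_s·N_floor = 0.59×872.2 = 514.6 N. ΣFx = 0 ⇒ N_wall = f, so at the slipping point N = 514.6 N.
Substituting: 514.6×5.755 = 490.2 + 483.4·d ⇒ d = (2962 − 490.2) / 483.4 = 5.11 m.

d ≈ 5.11 m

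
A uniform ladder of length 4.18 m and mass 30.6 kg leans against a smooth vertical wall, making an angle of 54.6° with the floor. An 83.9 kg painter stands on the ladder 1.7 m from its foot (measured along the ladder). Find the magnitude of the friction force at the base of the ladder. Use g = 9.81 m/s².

Taking torques about the foot of the ladder:
Ladder weight 30.6×9.81 = 300.2 N acts at 2.09 m along the ladder; its horizontal arm is 2.09·cos54.6° = 1.211 m → τ = 363.5 N·m clockwise.
Painter: 83.9×9.81 = 823.1 N at 1.7 m → arm 0.9848 m → τ = 810.6 N·m clockwise.
Wall normal N acts horizontally at the top; its moment arm is the height L sinθ = 4.18·sin54.6° = 3.407 m, counterclockwise.
Balancing moments: N × 3.407 = 1174, giving N = 345 N.
ΣFx = 0: friction at the foot balances the wall's push, so f = N_wall = 345 N.

f ≈ 345 N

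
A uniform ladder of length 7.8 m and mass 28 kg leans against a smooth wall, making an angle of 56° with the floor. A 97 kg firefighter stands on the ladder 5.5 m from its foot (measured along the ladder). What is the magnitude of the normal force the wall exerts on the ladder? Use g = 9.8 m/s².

Choose the foot of the ladder as the axis so the floor normal and friction both act there and drop out.
Ladder weight 28×9.8 = 274.4 N acts at 3.9 m along the ladder; its horizontal arm is 3.9·cos56° = 2.181 m → τ = 598.5 N·m clockwise.
Firefighter: 97×9.8 = 950.6 N at 5.5 m → arm 3.076 m → τ = 2924 N·m clockwise.
Wall normal N acts horizontally at the top; its moment arm is the height L sinθ = 7.8·sin56° = 6.466 m, counterclockwise.
Setting net torque to zero: N × 6.466 = 3522 → N = 545 N.

N_wall ≈ 545 N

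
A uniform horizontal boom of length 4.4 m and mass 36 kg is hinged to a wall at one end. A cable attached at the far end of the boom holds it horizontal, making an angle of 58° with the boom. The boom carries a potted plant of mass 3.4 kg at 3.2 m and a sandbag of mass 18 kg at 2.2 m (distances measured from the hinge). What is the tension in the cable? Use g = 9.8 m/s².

Sum moments about the hinge (the unknown hinge reaction has zero arm there).
Beam weight: 36 × 9.8 = 352.8 N down at 2.2 m → arm 2.2 m, τ = 352.8 × 2.2 = 776.2 N·m clockwise.
Potted plant: 3.4 × 9.8 = 33.32 N down at 3.2 m → arm 3.2 m, τ = 33.32 × 3.2 = 106.6 N·m clockwise.
Sandbag: 18 × 9.8 = 176.4 N down at 2.2 m → arm 2.2 m, τ = 176.4 × 2.2 = 388.1 N·m clockwise.
Total clockwise load moment = 1271 N·m.
The cable tension T acts at 4.4 m; only its component perpendicular to the boom, T sinθ, produces torque. sin 58° = 0.848.
Balancing moments: T × 4.4 × 0.848 = 1271, giving T = 1271 / 3.731 = 341 N.

T ≈ 341 N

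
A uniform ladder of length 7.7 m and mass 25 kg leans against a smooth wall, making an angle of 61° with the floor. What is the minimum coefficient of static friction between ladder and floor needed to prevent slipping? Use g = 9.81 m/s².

Sum moments about the foot of the ladder (the floor normal and friction both act there and drop out).
Ladder weight 25×9.81 = 245.2 N acts at 3.85 m along the ladder; its horizontal arm is 3.85·cos61° = 1.867 m → τ = 457.8 N·m clockwise.
Wall normal N acts horizontally at the top; its moment arm is the height L sinθ = 7.7·sin61° = 6.735 m, counterclockwise.
For rotational equilibrium, N × 6.735 = 457.8, so N = 67.97 N.
ΣFx = 0 ⇒ f = N_wall = 67.97 N. ΣFy = 0 ⇒ N_floor = 245.2 N.
μ_min = f / N_floor = 67.97 / 245.2 = 0.277.

μ_min ≈ 0.277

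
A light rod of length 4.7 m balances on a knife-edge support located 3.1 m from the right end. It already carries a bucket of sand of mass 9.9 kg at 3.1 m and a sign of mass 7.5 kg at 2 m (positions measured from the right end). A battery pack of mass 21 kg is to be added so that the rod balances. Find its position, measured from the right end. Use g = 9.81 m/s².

x ≈ 3.49 m from the right end

Choose the knife-edge support (at 3.1 m from the right end) as the axis so the support reaction has zero arm there.
Bucket of sand: acts at the knife-edge support, moment arm 0 → no torque.
Sign: 7.5 × 9.81 = 73.58 N down at 2 m → arm 1.1 m, τ = 73.58 × 1.1 = 80.94 N·m clockwise.
Net moment of existing loads = 80.94 N·m clockwise.
The battery pack weighs 21 × 9.81 = 206 N and must supply an equal counterclockwise moment, so its lever arm about the knife-edge support is 80.94 / 206 = 0.393 m.
That puts it at 3.1 + 0.393 = 3.49 m from the right end.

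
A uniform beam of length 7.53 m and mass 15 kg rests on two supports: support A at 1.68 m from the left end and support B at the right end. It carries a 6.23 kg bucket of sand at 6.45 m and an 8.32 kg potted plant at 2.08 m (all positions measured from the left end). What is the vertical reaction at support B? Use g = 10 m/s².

Taking torques about support A:
Beam weight: 15 × 10 = 150 N down at 3.765 m → arm 2.085 m, τ = 150 × 2.085 = 312.8 N·m clockwise.
Bucket of sand: 6.23 × 10 = 62.3 N down at 6.45 m → arm 4.77 m, τ = 62.3 × 4.77 = 297.2 N·m clockwise.
Potted plant: 8.32 × 10 = 83.2 N down at 2.08 m → arm 0.4 m, τ = 83.2 × 0.4 = 33.28 N·m clockwise.
Net load moment about support A = 643.3 N·m clockwise.
Reaction R at support B is upward at 7.53 m, arm 5.85 m → moment R × 5.85 counterclockwise.
For rotational equilibrium, R × 5.85 = 643.3, so R = 110 N.

R_B ≈ 110 N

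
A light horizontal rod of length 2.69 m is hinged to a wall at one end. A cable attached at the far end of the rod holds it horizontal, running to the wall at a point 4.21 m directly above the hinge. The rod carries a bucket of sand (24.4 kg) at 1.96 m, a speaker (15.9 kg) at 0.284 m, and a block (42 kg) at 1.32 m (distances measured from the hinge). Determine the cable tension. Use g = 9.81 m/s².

T ≈ 466 N

Sum moments about the hinge (the unknown hinge reaction has zero arm there).
Bucket of sand: 24.4 × 9.81 = 239.4 N down at 1.96 m → arm 1.96 m, τ = 239.4 × 1.96 = 469.2 N·m clockwise.
Speaker: 15.9 × 9.81 = 156 N down at 0.284 m → arm 0.284 m, τ = 156 × 0.284 = 44.3 N·m clockwise.
Block: 42 × 9.81 = 412 N down at 1.32 m → arm 1.32 m, τ = 412 × 1.32 = 543.8 N·m clockwise.
Total clockwise load moment = 1057 N·m.
The cable tension T acts at 2.69 m; only its component perpendicular to the rod, T sinθ, produces torque. sinθ = h/√(h²+d²) = 4.21/√(4.21²+2.69²) = 0.8427.
Setting net torque to zero: T × 2.69 × 0.8427 = 1057 → T = 1057 / 2.267 = 466 N.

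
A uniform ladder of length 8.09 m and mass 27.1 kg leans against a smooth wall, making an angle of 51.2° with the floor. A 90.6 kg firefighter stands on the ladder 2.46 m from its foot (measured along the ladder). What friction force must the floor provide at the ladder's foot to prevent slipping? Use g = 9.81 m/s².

f ≈ 324 N

Sum moments about the foot of the ladder (the floor normal and friction both act there and drop out).
Ladder weight 27.1×9.81 = 265.9 N acts at 4.045 m along the ladder; its horizontal arm is 4.045·cos51.2° = 2.535 m → τ = 674.1 N·m clockwise.
Firefighter: 90.6×9.81 = 888.8 N at 2.46 m → arm 1.541 m → τ = 1370 N·m clockwise.
Wall normal N acts horizontally at the top; its moment arm is the height L sinθ = 8.09·sin51.2° = 6.305 m, counterclockwise.
Setting net torque to zero: N × 6.305 = 2044 → N = 324 N.
ΣFx = 0: friction at the foot balances the wall's push, so f = N_wall = 324 N.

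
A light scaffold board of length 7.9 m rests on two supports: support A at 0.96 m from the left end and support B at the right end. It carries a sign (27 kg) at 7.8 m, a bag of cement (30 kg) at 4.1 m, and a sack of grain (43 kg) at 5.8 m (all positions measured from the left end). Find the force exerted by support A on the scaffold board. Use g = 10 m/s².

R_A ≈ 298 N

About support B:
Sign: 27 × 10 = 270 N down at 7.8 m → arm 0.1 m, τ = 270 × 0.1 = 27 N·m counterclockwise.
Bag of cement: 30 × 10 = 300 N down at 4.1 m → arm 3.8 m, τ = 300 × 3.8 = 1140 N·m counterclockwise.
Sack of grain: 43 × 10 = 430 N down at 5.8 m → arm 2.1 m, τ = 430 × 2.1 = 903 N·m counterclockwise.
Net load moment about support B = 2070 N·m counterclockwise.
Reaction R at support A is upward at 0.96 m, arm 6.94 m → moment R × 6.94 clockwise.
For rotational equilibrium, R × 6.94 = 2070, so R = 298 N.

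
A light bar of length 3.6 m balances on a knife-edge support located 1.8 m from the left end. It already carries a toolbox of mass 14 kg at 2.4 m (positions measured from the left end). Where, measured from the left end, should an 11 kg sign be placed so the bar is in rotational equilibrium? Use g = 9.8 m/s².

x ≈ 1.04 m from the left end

Sum moments about the knife-edge support (at 1.8 m from the left end) (the support reaction has zero arm there).
Toolbox: 14 × 9.8 = 137.2 N down at 2.4 m → arm 0.6 m, τ = 137.2 × 0.6 = 82.32 N·m clockwise.
Net moment of existing loads = 82.32 N·m clockwise.
The sign weighs 11 × 9.8 = 107.8 N and must supply an equal counterclockwise moment, so its lever arm about the knife-edge support is 82.32 / 107.8 = 0.764 m.
That puts it at 1.8 − 0.764 = 1.04 m from the left end.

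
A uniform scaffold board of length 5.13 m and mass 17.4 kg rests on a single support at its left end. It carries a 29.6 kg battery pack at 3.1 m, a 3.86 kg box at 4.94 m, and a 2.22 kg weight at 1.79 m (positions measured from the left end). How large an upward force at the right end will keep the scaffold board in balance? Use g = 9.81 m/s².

Take moments about the left end.
Beam weight: 17.4 × 9.81 = 170.7 N down at 2.565 m → arm 2.565 m, τ = 170.7 × 2.565 = 437.8 N·m clockwise.
Battery pack: 29.6 × 9.81 = 290.4 N down at 3.1 m → arm 3.1 m, τ = 290.4 × 3.1 = 900.2 N·m clockwise.
Box: 3.86 × 9.81 = 37.87 N down at 4.94 m → arm 4.94 m, τ = 37.87 × 4.94 = 187.1 N·m clockwise.
Weight: 2.22 × 9.81 = 21.78 N down at 1.79 m → arm 1.79 m, τ = 21.78 × 1.79 = 38.99 N·m clockwise.
Net moment of the loads = 1564 N·m clockwise.
The upward force F acts at the right end, arm 5.13 m, giving F × 5.13 counterclockwise.
Balancing moments: F × 5.13 = 1564, giving F = 1564 / 5.13 = 305 N.

F ≈ 305 N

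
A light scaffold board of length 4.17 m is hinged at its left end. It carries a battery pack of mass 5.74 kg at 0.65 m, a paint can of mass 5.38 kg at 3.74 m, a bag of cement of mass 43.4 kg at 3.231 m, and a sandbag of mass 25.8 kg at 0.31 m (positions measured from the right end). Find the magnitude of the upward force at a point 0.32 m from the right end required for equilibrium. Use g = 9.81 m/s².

F ≈ 415 N

Taking torques about the left end:
Battery pack: 5.74 × 9.81 = 56.31 N down at 0.65 m → arm 3.52 m, τ = 56.31 × 3.52 = 198.2 N·m clockwise.
Paint can: 5.38 × 9.81 = 52.78 N down at 3.74 m → arm 0.43 m, τ = 52.78 × 0.43 = 22.7 N·m clockwise.
Bag of cement: 43.4 × 9.81 = 425.8 N down at 3.231 m → arm 0.939 m, τ = 425.8 × 0.939 = 399.8 N·m clockwise.
Sandbag: 25.8 × 9.81 = 253.1 N down at 0.31 m → arm 3.86 m, τ = 253.1 × 3.86 = 977 N·m clockwise.
Net moment of the loads = 1598 N·m clockwise.
The upward force F acts at a point 0.32 m from the right end, arm 3.85 m, giving F × 3.85 counterclockwise.
Balancing moments: F × 3.85 = 1598, giving F = 1598 / 3.85 = 415 N.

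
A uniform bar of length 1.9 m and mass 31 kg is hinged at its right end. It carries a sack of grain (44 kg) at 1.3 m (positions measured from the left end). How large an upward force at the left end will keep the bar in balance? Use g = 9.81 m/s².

F ≈ 288 N

Taking torques about the right end:
Beam weight: 31 × 9.81 = 304.1 N down at 0.95 m → arm 0.95 m, τ = 304.1 × 0.95 = 288.9 N·m counterclockwise.
Sack of grain: 44 × 9.81 = 431.6 N down at 1.3 m → arm 0.6 m, τ = 431.6 × 0.6 = 259 N·m counterclockwise.
Net moment of the loads = 547.9 N·m counterclockwise.
The upward force F acts at the left end, arm 1.9 m, giving F × 1.9 clockwise.
Setting net torque to zero: F × 1.9 = 547.9 → F = 547.9 / 1.9 = 288 N.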